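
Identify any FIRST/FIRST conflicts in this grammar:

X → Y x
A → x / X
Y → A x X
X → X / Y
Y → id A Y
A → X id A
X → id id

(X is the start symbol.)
A FIRST/FIRST conflict occurs when two productions N → α and N → β for the same non-terminal have FIRST(α) ∩ FIRST(β) ≠ ∅ (with ε ∈ FIRST of a nullable right-hand side, so two nullable alternatives also conflict).

FIRST sets of the non-terminals at (or reachable through a nullable prefix from) the front of some alternative:
  FIRST(Y) = { 'id', 'x' }
  FIRST(X) = { 'id', 'x' }
  FIRST(A) = { 'id', 'x' }

Productions for X:
  X → Y x: FIRST = { 'id', 'x' }
  X → X / Y: FIRST = { 'id', 'x' }
  X → id id: FIRST = { 'id' }
Productions for A:
  A → x / X: FIRST = { 'x' }
  A → X id A: FIRST = { 'id', 'x' }
Productions for Y:
  Y → A x X: FIRST = { 'id', 'x' }
  Y → id A Y: FIRST = { 'id' }

Conflict for X: X → Y x and X → X / Y
  Overlap: { 'id', 'x' }
Conflict for X: X → Y x and X → id id
  Overlap: { 'id' }
Conflict for X: X → X / Y and X → id id
  Overlap: { 'id' }
Conflict for A: A → x / X and A → X id A
  Overlap: { 'x' }
Conflict for Y: Y → A x X and Y → id A Y
  Overlap: { 'id' }

Answer: Yes. X → Y x / X → X '/' Y on { 'id', 'x' }; X → Y x / X → id id on { 'id' }; X → X '/' Y / X → id id on { 'id' }; A → x '/' X / A → X id A on { 'x' }; Y → A x X / Y → id A Y on { 'id' }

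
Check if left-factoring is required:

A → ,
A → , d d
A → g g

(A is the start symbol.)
Left-factoring is needed when two productions for the same non-terminal
share a common prefix on the right-hand side.

Productions for A:
  A → ,
  A → , d d
  A → g g

Found common prefix ',' in productions for A

Answer: Yes, A has productions with common prefix ','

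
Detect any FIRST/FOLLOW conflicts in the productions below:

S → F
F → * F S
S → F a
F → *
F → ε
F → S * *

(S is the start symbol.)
Yes. S → F a with FOLLOW(S) on { '*', 'a' }; F → '*' F S with FOLLOW(F) on { '*' }; F → '*' with FOLLOW(F) on { '*' }; F → S '*' '*' with FOLLOW(F) on { '*', 'a' }

A FIRST/FOLLOW conflict occurs when a non-terminal N has a nullable alternative N → β (β ⇒* ε) and another alternative N → α with FIRST(α) ∩ FOLLOW(N) ≠ ∅: on such a lookahead the parser cannot decide between expanding α and letting N vanish via β.

Nullable non-terminals: F, S.
FIRST sets used below: FIRST(S) = { '*', 'a', ε }, FIRST(F) = { '*', 'a', ε }

F: nullable alternative(s) F → ε; FOLLOW(F) = { $, '*', 'a' }
  F → * F S: FIRST \ {ε} = { '*' } — overlaps FOLLOW(F) on { '*' }: CONFLICT
  F → *: FIRST \ {ε} = { '*' } — overlaps FOLLOW(F) on { '*' }: CONFLICT
  F → ε: FIRST \ {ε} = { } — this is the only nullable alternative, skip
  F → S * *: FIRST \ {ε} = { '*', 'a' } — overlaps FOLLOW(F) on { '*', 'a' }: CONFLICT

S: nullable alternative(s) S → F; FOLLOW(S) = { $, '*', 'a' }
  S → F: FIRST \ {ε} = { '*', 'a' } — this is the only nullable alternative, skip
  S → F a: FIRST \ {ε} = { '*', 'a' } — overlaps FOLLOW(S) on { '*', 'a' }: CONFLICT

So the grammar has 4 FIRST/FOLLOW conflicts (marked CONFLICT above).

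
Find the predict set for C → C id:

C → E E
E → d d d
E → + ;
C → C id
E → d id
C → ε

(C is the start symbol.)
{ '+', 'd', 'id' }

PREDICT(C → C id) = (FIRST(RHS) \ {ε}) ∪ (FOLLOW(C) if ε ∈ FIRST(RHS), i.e. RHS ⇒* ε)
FIRST(C) = { '+', 'd', 'id', ε }
FIRST(C id) = { '+', 'd', 'id' }
ε ∉ FIRST(C id), so FOLLOW(C) is not added.
PREDICT(C → C id) = { '+', 'd', 'id' }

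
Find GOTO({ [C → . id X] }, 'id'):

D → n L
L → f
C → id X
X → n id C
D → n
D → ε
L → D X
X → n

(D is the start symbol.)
GOTO(I, 'id') = CLOSURE({ [A → αX.β] : [A → α.Xβ] ∈ I, X = 'id' })

Items with dot before 'id', with the dot advanced:
  [C → . id X] → [C → id . X]
Closure of the advanced items:
  [C → id . X] has the dot before X: add [X → . n id C], [X → . n]

GOTO = { [C → id . X], [X → . n id C], [X → . n] }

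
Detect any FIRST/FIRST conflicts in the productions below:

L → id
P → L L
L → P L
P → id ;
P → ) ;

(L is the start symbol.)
Yes. L → id / L → P L on { 'id' }; P → L L / P → id ';' on { 'id' }; P → L L / P → ')' ';' on { ')' }

A FIRST/FIRST conflict occurs when two productions N → α and N → β for the same non-terminal have FIRST(α) ∩ FIRST(β) ≠ ∅ (with ε ∈ FIRST of a nullable right-hand side, so two nullable alternatives also conflict).

FIRST sets of the non-terminals at (or reachable through a nullable prefix from) the front of some alternative:
  FIRST(P) = { ')', 'id' }
  FIRST(L) = { ')', 'id' }

Productions for L:
  L → id: FIRST = { 'id' }
  L → P L: FIRST = { ')', 'id' }
Productions for P:
  P → L L: FIRST = { ')', 'id' }
  P → id ;: FIRST = { 'id' }
  P → ) ;: FIRST = { ')' }

Conflict for L: L → id and L → P L
  Overlap: { 'id' }
Conflict for P: P → L L and P → id ;
  Overlap: { 'id' }
Conflict for P: P → L L and P → ) ;
  Overlap: { ')' }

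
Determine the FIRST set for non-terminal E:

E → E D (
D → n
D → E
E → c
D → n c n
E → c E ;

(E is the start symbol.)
{ 'c' }

To compute FIRST(E), examine every production with E on the left-hand side, reading each right-hand side left to right until a non-nullable symbol is reached.

From E → E D (:
  - E is the symbol being defined: contributes nothing new
    E is not nullable, so stop
From E → c:
  - c is a terminal: add 'c' and stop
From E → c E ;:
  - c is a terminal: add 'c' and stop

Collecting: FIRST(E) = { 'c' }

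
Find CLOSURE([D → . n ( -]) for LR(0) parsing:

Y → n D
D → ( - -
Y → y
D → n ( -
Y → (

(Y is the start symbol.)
Start with: [D → . n ( -]
The dot precedes the terminal n, so nothing is added.

CLOSURE = { [D → . n ( -] }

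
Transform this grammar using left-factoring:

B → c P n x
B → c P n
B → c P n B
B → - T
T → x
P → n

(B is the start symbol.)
Left-factoring transforms A → αβ₁ | αβ₂ into A → αA' and A' → β₁ | β₂
(α is the longest common prefix among the alternatives). Repeat until
no nonterminal has two alternatives with a common prefix.

Round 1: B has alternatives sharing prefix 'c P n'. Introduce B': B → c P n B'
  Add: B' → x
  Add: B' → ε
  Add: B' → B

No remaining common prefixes — done.

Resulting grammar:
B → c P n B'
B' → x
B' → ε
B' → B
B → - T
T → x
P → n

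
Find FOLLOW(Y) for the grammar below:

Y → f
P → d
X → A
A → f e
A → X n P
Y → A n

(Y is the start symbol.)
{ $ }

Y is the start symbol, so $ ∈ FOLLOW(Y).
Y does not occur on any right-hand side.

Taking the union: FOLLOW(Y) = { $ }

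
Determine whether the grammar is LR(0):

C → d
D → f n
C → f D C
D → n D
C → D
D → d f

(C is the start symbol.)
A grammar is LR(0) if no state in the canonical LR(0) collection has:
  - both a shift item (dot before a terminal) and a complete item (shift-reduce conflict), or
  - two or more complete items (reduce-reduce conflict; the accept item [C' → C .] counts as a complete item here).

Augment with C' → C and build the canonical LR(0) collection (I0 = CLOSURE({[C' → . C]}), then GOTO on every symbol after a dot until no new states appear). It has 14 states:
  I0: { [C → . D], [C → . d], [C → . f D C], [C' → . C], [D → . d f], [D → . f n], [D → . n D] }  — shift
  I1: { [C' → C .] }  — accept
  I2: { [C → D .] }  — reduce
  I3: { [C → d .], [D → d . f] }  — shift, reduce
  I4: { [C → f . D C], [D → . d f], [D → . f n], [D → . n D], [D → f . n] }  — shift
  I5: { [D → . d f], [D → . f n], [D → . n D], [D → n . D] }  — shift
  I6: { [D → n D .] }  — reduce
  I7: { [D → d . f] }  — shift
  I8: { [D → f . n] }  — shift
  I9: { [D → f n .] }  — reduce
  I10: { [D → d f .] }  — reduce
  I11: { [C → . D], [C → . d], [C → . f D C], [C → f D . C], [D → . d f], [D → . f n], [D → . n D] }  — shift
  I12: { [D → . d f], [D → . f n], [D → . n D], [D → f n .], [D → n . D] }  — shift, reduce
  I13: { [C → f D C .] }  — reduce

Conflict in state I3:
  Shift-reduce conflict between [C → d .] and [D → d . f]
So the grammar is NOT LR(0).

Answer: No. Shift-reduce conflict between [C → d .] and [D → d . f]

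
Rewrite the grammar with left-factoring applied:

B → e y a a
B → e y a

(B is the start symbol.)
Left-factoring transforms A → αβ₁ | αβ₂ into A → αA' and A' → β₁ | β₂
(α is the longest common prefix among the alternatives). Repeat until
no nonterminal has two alternatives with a common prefix.

Round 1: B has alternatives sharing prefix 'e y a'. Introduce B': B → e y a B'
  Add: B' → a
  Add: B' → ε

No remaining common prefixes — done.

Resulting grammar:
B → e y a B'
B' → a
B' → ε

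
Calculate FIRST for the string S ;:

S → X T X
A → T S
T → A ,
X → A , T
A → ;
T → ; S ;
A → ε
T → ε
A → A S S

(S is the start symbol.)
{ ',', ';' }

FIRST sets of the non-terminals involved (from the grammar, by fixed-point iteration):
  FIRST(S) = { ',', ';' }

To compute FIRST(S ;), process the symbols left to right:
Symbol S is a non-terminal. Add FIRST(S) \ {ε} = { ',', ';' }
S is not nullable (ε ∉ FIRST(S)), so stop here.
FIRST(S ;) = { ',', ';' }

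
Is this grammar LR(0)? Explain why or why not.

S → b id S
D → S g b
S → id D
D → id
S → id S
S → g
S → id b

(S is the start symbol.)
No. Shift-reduce conflict between [S → id S .] and [D → S . g b]

Augment with S' → S and build the canonical LR(0) collection (I0 = CLOSURE({[S' → . S]}), then GOTO on every symbol after a dot until no new states appear). It has 13 states:
  I0: { [S → . b id S], [S → . g], [S → . id D], [S → . id S], [S → . id b], [S' → . S] }  — shift
  I1: { [S' → S .] }  — accept
  I2: { [S → b . id S] }  — shift
  I3: { [S → g .] }  — reduce
  I4: { [D → . S g b], [D → . id], [S → . b id S], [S → . g], [S → . id D], [S → . id S], [S → . id b], [S → id . D], [S → id . S], [S → id . b] }  — shift
  I5: { [S → id D .] }  — reduce
  I6: { [D → S . g b], [S → id S .] }  — shift, reduce
  I7: { [S → b . id S], [S → id b .] }  — shift, reduce
  I8: { [D → . S g b], [D → . id], [D → id .], [S → . b id S], [S → . g], [S → . id D], [S → . id S], [S → . id b], [S → id . D], [S → id . S], [S → id . b] }  — shift, reduce
  I9: { [S → . b id S], [S → . g], [S → . id D], [S → . id S], [S → . id b], [S → b id . S] }  — shift
  I10: { [S → b id S .] }  — reduce
  I11: { [D → S g . b] }  — shift
  I12: { [D → S g b .] }  — reduce

Conflict in state I6:
  Shift-reduce conflict between [S → id S .] and [D → S . g b]
So the grammar is NOT LR(0).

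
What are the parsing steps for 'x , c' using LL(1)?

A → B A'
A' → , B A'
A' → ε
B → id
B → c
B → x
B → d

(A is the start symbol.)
LL(1) parsing maintains a stack (initially the start symbol over $) and the input. At each step: if the stack top is a terminal, match it against the current input token; if it is a non-terminal N, replace it with the RHS of M[N, lookahead] (the unique production whose predict set contains the lookahead).

Stack is shown with the top on the left.

Stack     Input    Action
-------------------------
A $       x , c $  output A → B A'
B A' $    x , c $  output B → x
x A' $    x , c $  match 'x'
A' $      , c $    output A' → , B A'
, B A' $  , c $    match ','
B A' $    c $      output B → c
c A' $    c $      match 'c'
A' $      $        output A' → ε
$         $        accept

The string is accepted.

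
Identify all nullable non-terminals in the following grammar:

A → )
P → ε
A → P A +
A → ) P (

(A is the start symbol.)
{ 'P' }

ε-productions: P → ε
So P is immediately nullable.
No further non-terminal can be added: every production for the remaining non-terminals contains a terminal or a non-nullable non-terminal.
Nullable = { 'P' }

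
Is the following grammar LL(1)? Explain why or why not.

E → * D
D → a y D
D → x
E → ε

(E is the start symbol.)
Yes, the grammar is LL(1).

A grammar is LL(1) if for each non-terminal N with multiple productions, the predict sets of those productions are pairwise disjoint, where PREDICT(N → α) = (FIRST(α) \ {ε}) ∪ (FOLLOW(N) if α ⇒* ε).

Relevant sets:
  FOLLOW(E) = { $ }

For E:
  PREDICT(E → '*' D) = { '*' }
  PREDICT(E → ε) = { $ }
For D:
  PREDICT(D → a y D) = { 'a' }
  PREDICT(D → x) = { 'x' }

All predict sets are disjoint. The grammar IS LL(1).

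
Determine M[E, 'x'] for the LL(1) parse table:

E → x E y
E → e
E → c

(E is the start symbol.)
E → x E y

To find M[E, 'x'], we find productions for E where 'x' is in the predict set (PREDICT(N → α) = (FIRST(α) \ {ε}) ∪ (FOLLOW(N) if α ⇒* ε)).

E → x E y: PREDICT = { 'x' }
  'x' is in predict set, so this production goes in M[E, 'x']
E → e: PREDICT = { 'e' }
E → c: PREDICT = { 'c' }

M[E, 'x'] = E → x E y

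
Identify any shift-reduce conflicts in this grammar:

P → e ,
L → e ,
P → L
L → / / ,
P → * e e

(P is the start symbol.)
Augment with P' → P and build the canonical LR(0) collection (I0 = CLOSURE({[P' → . P]}), then GOTO on every symbol after a dot until no new states appear). It has 11 states:
  I0: { [L → . / / ,], [L → . e ,], [P → . * e e], [P → . L], [P → . e ,], [P' → . P] }  — shift
  I1: { [P → * . e e] }  — shift
  I2: { [L → / . / ,] }  — shift
  I3: { [P → L .] }  — reduce
  I4: { [P' → P .] }  — accept
  I5: { [L → e . ,], [P → e . ,] }  — shift
  I6: { [L → e , .], [P → e , .] }  — 2 reduces
  I7: { [L → / / . ,] }  — shift
  I8: { [L → / / , .] }  — reduce
  I9: { [P → * e . e] }  — shift
  I10: { [P → * e e .] }  — reduce

No state contains both a complete item and a shift item.

Answer: No shift-reduce conflicts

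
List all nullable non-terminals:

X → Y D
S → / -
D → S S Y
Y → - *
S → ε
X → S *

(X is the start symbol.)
{ 'S' }

A non-terminal is nullable if it can derive ε (the empty string): either it has an ε-production, or it has a production whose right-hand side consists entirely of nullable non-terminals.

ε-productions: S → ε
So S is immediately nullable.
No further non-terminal can be added: every production for the remaining non-terminals contains a terminal or a non-nullable non-terminal.
Nullable = { 'S' }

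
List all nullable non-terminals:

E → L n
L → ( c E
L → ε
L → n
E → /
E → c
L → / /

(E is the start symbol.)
{ 'L' }

ε-productions: L → ε
So L is immediately nullable.
No further non-terminal can be added: every production for the remaining non-terminals contains a terminal or a non-nullable non-terminal.
Nullable = { 'L' }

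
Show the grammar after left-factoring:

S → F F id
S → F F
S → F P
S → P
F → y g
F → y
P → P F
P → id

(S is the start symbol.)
S → F S'
S' → F S''
S'' → id
S'' → ε
S' → P
S → P
F → y F'
F' → g
F' → ε
P → P F
P → id

Left-factoring transforms A → αβ₁ | αβ₂ into A → αA' and A' → β₁ | β₂
(α is the longest common prefix among the alternatives). Repeat until
no nonterminal has two alternatives with a common prefix.

Round 1: S has alternatives sharing prefix 'F'. Introduce S': S → F S'
  Add: S' → F id
  Add: S' → F
  Add: S' → P

Round 2: S' has alternatives sharing prefix 'F'. Introduce S'': S' → F S''
  Add: S'' → id
  Add: S'' → ε

Round 3: F has alternatives sharing prefix 'y'. Introduce F': F → y F'
  Add: F' → g
  Add: F' → ε

No remaining common prefixes — done.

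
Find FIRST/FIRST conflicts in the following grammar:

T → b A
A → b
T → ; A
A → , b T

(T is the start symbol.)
A FIRST/FIRST conflict occurs when two productions N → α and N → β for the same non-terminal have FIRST(α) ∩ FIRST(β) ≠ ∅ (with ε ∈ FIRST of a nullable right-hand side, so two nullable alternatives also conflict).

Productions for T:
  T → b A: FIRST = { 'b' }
  T → ; A: FIRST = { ';' }
Productions for A:
  A → b: FIRST = { 'b' }
  A → , b T: FIRST = { ',' }

All alternatives of each non-terminal have pairwise disjoint FIRST sets.

Answer: No FIRST/FIRST conflicts.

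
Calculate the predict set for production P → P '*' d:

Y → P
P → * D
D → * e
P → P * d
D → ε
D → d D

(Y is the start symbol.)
{ '*' }

PREDICT(P → P '*' d) = (FIRST(RHS) \ {ε}) ∪ (FOLLOW(P) if ε ∈ FIRST(RHS), i.e. RHS ⇒* ε)
FIRST(P) = { '*' }
FIRST(P '*' d) = { '*' }
ε ∉ FIRST(P '*' d), so FOLLOW(P) is not added.
PREDICT(P → P '*' d) = { '*' }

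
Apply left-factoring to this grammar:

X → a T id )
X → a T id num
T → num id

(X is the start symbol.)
X → a T id X'
X' → )
X' → num
T → num id

Left-factoring transforms A → αβ₁ | αβ₂ into A → αA' and A' → β₁ | β₂
(α is the longest common prefix among the alternatives). Repeat until
no nonterminal has two alternatives with a common prefix.

Round 1: X has alternatives sharing prefix 'a T id'. Introduce X': X → a T id X'
  Add: X' → )
  Add: X' → num

No remaining common prefixes — done.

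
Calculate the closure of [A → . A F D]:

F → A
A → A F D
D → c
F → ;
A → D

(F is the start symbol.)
{ [A → . A F D], [A → . D], [D → . c] }

To compute CLOSURE, for each item [A → α.Bβ] where B is a non-terminal, add [B → .γ] for all productions B → γ; repeat for the newly added items until nothing changes.

Start with: [A → . A F D]
  [A → . A F D] has the dot before A: add [A → . D]
  [A → . D] has the dot before D: add [D → . c]
No further items can be added.

CLOSURE = { [A → . A F D], [A → . D], [D → . c] }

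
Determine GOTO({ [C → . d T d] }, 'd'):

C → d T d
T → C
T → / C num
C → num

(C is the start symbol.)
GOTO(I, 'd') = CLOSURE({ [A → αX.β] : [A → α.Xβ] ∈ I, X = 'd' })

Items with dot before 'd', with the dot advanced:
  [C → . d T d] → [C → d . T d]
Closure of the advanced items:
  [C → d . T d] has the dot before T: add [T → . C], [T → . / C num]
  [T → . C] has the dot before C: add [C → . d T d], [C → . num]

GOTO = { [C → . d T d], [C → . num], [C → d . T d], [T → . / C num], [T → . C] }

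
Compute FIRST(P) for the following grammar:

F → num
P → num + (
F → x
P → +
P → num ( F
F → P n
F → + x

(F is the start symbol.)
From P → num + (:
  - num is a terminal: add 'num' and stop
From P → +:
  - '+' is a terminal: add '+' and stop
From P → num ( F:
  - num is a terminal: add 'num' and stop

Collecting: FIRST(P) = { '+', 'num' }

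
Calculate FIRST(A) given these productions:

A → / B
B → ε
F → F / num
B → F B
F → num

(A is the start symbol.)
From A → / B:
  - '/' is a terminal: add '/' and stop

Collecting: FIRST(A) = { '/' }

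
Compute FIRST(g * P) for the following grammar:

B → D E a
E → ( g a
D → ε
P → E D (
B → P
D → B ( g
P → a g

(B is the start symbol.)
To compute FIRST(g * P), process the symbols left to right:
Symbol g is a terminal. Add 'g' and stop.
FIRST(g * P) = { 'g' }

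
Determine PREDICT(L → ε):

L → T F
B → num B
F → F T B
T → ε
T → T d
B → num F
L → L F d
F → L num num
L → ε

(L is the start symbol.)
PREDICT(L → ε) = (FIRST(RHS) \ {ε}) ∪ (FOLLOW(L) if ε ∈ FIRST(RHS), i.e. RHS ⇒* ε)
The right-hand side is ε (FIRST(ε) = { ε }), so the predict set is FOLLOW(L) = { $, 'd', 'num' }
PREDICT(L → ε) = { $, 'd', 'num' }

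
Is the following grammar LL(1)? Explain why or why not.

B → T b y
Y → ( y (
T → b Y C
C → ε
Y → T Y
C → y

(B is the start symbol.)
Relevant sets:
  FIRST(T) = { 'b' }
  FOLLOW(C) = { '(', 'b' }

For Y:
  PREDICT(Y → '(' y '(') = { '(' }
  PREDICT(Y → T Y) = { 'b' }
For C:
  PREDICT(C → ε) = { '(', 'b' }
  PREDICT(C → y) = { 'y' }
B, T have a single production, so nothing to check there.

All predict sets are disjoint. The grammar IS LL(1).

Answer: Yes, the grammar is LL(1).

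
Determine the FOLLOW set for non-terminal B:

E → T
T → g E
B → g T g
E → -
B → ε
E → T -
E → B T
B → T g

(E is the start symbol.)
{ 'g' }

To compute FOLLOW(B), find every occurrence of B on a right-hand side N → α B β: add FIRST(β) \ {ε}, and if β is empty or nullable also add FOLLOW(N). Iterate to a fixed point.

In E → B T: B is followed by T, add FIRST(T) \ {ε} = { 'g' }

Taking the union: FOLLOW(B) = { 'g' }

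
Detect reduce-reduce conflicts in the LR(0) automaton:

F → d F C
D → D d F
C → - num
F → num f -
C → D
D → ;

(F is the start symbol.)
Augment with F' → F and build the canonical LR(0) collection (I0 = CLOSURE({[F' → . F]}), then GOTO on every symbol after a dot until no new states appear). It has 14 states:
  I0: { [F → . d F C], [F → . num f -], [F' → . F] }  — shift
  I1: { [F' → F .] }  — accept
  I2: { [F → . d F C], [F → . num f -], [F → d . F C] }  — shift
  I3: { [F → num . f -] }  — shift
  I4: { [F → num f . -] }  — shift
  I5: { [F → num f - .] }  — reduce
  I6: { [C → . - num], [C → . D], [D → . ;], [D → . D d F], [F → d F . C] }  — shift
  I7: { [C → - . num] }  — shift
  I8: { [D → ; .] }  — reduce
  I9: { [F → d F C .] }  — reduce
  I10: { [C → D .], [D → D . d F] }  — shift, reduce
  I11: { [D → D d . F], [F → . d F C], [F → . num f -] }  — shift
  I12: { [D → D d F .] }  — reduce
  I13: { [C → - num .] }  — reduce

No state contains more than one complete item.

Answer: No reduce-reduce conflicts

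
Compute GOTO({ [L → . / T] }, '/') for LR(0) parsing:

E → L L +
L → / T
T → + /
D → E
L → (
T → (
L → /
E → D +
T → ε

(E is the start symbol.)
{ [L → / . T], [T → . (], [T → . + /], [T → .] }

GOTO(I, '/') = CLOSURE({ [A → αX.β] : [A → α.Xβ] ∈ I, X = '/' })

Items with dot before '/', with the dot advanced:
  [L → . / T] → [L → / . T]
Closure of the advanced items:
  [L → / . T] has the dot before T: add [T → . + /], [T → . (], [T → .]

GOTO = { [L → / . T], [T → . (], [T → . + /], [T → .] }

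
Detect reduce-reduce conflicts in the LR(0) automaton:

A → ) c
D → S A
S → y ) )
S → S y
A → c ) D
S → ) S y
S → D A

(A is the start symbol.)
Augment with A' → A and build the canonical LR(0) collection (I0 = CLOSURE({[A' → . A]}), then GOTO on every symbol after a dot until no new states appear). It has 18 states:
  I0: { [A → . ) c], [A → . c ) D], [A' → . A] }  — shift
  I1: { [A → ) . c] }  — shift
  I2: { [A' → A .] }  — accept
  I3: { [A → c . ) D] }  — shift
  I4: { [A → c ) . D], [D → . S A], [S → . ) S y], [S → . D A], [S → . S y], [S → . y ) )] }  — shift
  I5: { [D → . S A], [S → ) . S y], [S → . ) S y], [S → . D A], [S → . S y], [S → . y ) )] }  — shift
  I6: { [A → . ) c], [A → . c ) D], [A → c ) D .], [S → D . A] }  — shift, reduce
  I7: { [A → . ) c], [A → . c ) D], [D → S . A], [S → S . y] }  — shift
  I8: { [S → y . ) )] }  — shift
  I9: { [S → y ) . )] }  — shift
  I10: { [S → y ) ) .] }  — reduce
  I11: { [D → S A .] }  — reduce
  I12: { [S → S y .] }  — reduce
  I13: { [S → D A .] }  — reduce
  I14: { [A → . ) c], [A → . c ) D], [S → D . A] }  — shift
  I15: { [A → . ) c], [A → . c ) D], [D → S . A], [S → ) S . y], [S → S . y] }  — shift
  I16: { [S → ) S y .], [S → S y .] }  — 2 reduces
  I17: { [A → ) c .] }  — reduce

I16 contains complete items [S → ) S y .], [S → S y .] — reduce-reduce conflict.

Answer: Yes — I16: [S → ) S y .] vs [S → S y .]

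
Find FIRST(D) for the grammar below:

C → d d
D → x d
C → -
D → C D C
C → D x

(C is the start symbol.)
To compute FIRST(D), examine every production with D on the left-hand side, reading each right-hand side left to right until a non-nullable symbol is reached.

FIRST sets of the other non-terminals involved (by the same procedure, iterated to a fixed point):
  FIRST(C) = { '-', 'd', 'x' }

From D → x d:
  - x is a terminal: add 'x' and stop
From D → C D C:
  - C is a non-terminal: add FIRST(C) \ {ε} = { '-', 'd', 'x' }
    C is not nullable, so stop

Collecting: FIRST(D) = { '-', 'd', 'x' }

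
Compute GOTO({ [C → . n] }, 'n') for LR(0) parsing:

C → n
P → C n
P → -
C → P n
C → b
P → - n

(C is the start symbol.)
GOTO(I, 'n') = CLOSURE({ [A → αX.β] : [A → α.Xβ] ∈ I, X = 'n' })

Items with dot before 'n', with the dot advanced:
  [C → . n] → [C → n .]
Closure adds nothing (no advanced item has the dot before a non-terminal).

GOTO = { [C → n .] }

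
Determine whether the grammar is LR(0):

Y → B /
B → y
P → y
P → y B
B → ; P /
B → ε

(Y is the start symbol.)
No. Shift-reduce conflict between [B → .] and [B → . ; P /]

A grammar is LR(0) if no state in the canonical LR(0) collection has:
  - both a shift item (dot before a terminal) and a complete item (shift-reduce conflict), or
  - two or more complete items (reduce-reduce conflict; the accept item [Y' → Y .] counts as a complete item here).

Augment with Y' → Y and build the canonical LR(0) collection (I0 = CLOSURE({[Y' → . Y]}), then GOTO on every symbol after a dot until no new states appear). It has 10 states:
  I0: { [B → . ; P /], [B → . y], [B → .], [Y → . B /], [Y' → . Y] }  — shift, reduce
  I1: { [B → ; . P /], [P → . y B], [P → . y] }  — shift
  I2: { [Y → B . /] }  — shift
  I3: { [Y' → Y .] }  — accept
  I4: { [B → y .] }  — reduce
  I5: { [Y → B / .] }  — reduce
  I6: { [B → ; P . /] }  — shift
  I7: { [B → . ; P /], [B → . y], [B → .], [P → y . B], [P → y .] }  — shift, 2 reduces
  I8: { [P → y B .] }  — reduce
  I9: { [B → ; P / .] }  — reduce

Conflict in state I0:
  Shift-reduce conflict between [B → .] and [B → . ; P /]
So the grammar is NOT LR(0).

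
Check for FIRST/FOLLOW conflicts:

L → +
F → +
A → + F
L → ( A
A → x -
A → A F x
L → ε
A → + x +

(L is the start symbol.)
A FIRST/FOLLOW conflict occurs when a non-terminal N has a nullable alternative N → β (β ⇒* ε) and another alternative N → α with FIRST(α) ∩ FOLLOW(N) ≠ ∅: on such a lookahead the parser cannot decide between expanding α and letting N vanish via β.

Nullable non-terminals: L.

L: nullable alternative(s) L → ε; FOLLOW(L) = { $ }
  L → +: FIRST \ {ε} = { '+' } — disjoint from FOLLOW(L)
  L → ( A: FIRST \ {ε} = { '(' } — disjoint from FOLLOW(L)
  L → ε: FIRST \ {ε} = { } — this is the only nullable alternative, skip

A, F have no nullable alternative, so no FIRST/FOLLOW check is needed there.

No FIRST/FOLLOW conflicts found.

Answer: No FIRST/FOLLOW conflicts.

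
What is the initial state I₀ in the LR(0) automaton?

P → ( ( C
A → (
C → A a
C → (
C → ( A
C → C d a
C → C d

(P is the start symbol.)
First, augment the grammar with P' → P
I₀ = CLOSURE({ [P' → . P] }):
  [P' → . P] has the dot before P: add [P → . ( ( C]
No further items can be added.

I₀ = { [P → . ( ( C], [P' → . P] }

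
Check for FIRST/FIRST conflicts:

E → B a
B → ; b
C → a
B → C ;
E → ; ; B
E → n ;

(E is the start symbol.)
Yes. E → B a / E → ';' ';' B on { ';' }

A FIRST/FIRST conflict occurs when two productions N → α and N → β for the same non-terminal have FIRST(α) ∩ FIRST(β) ≠ ∅ (with ε ∈ FIRST of a nullable right-hand side, so two nullable alternatives also conflict).

FIRST sets of the non-terminals at (or reachable through a nullable prefix from) the front of some alternative:
  FIRST(B) = { ';', 'a' }
  FIRST(C) = { 'a' }

Productions for E:
  E → B a: FIRST = { ';', 'a' }
  E → ; ; B: FIRST = { ';' }
  E → n ;: FIRST = { 'n' }
Productions for B:
  B → ; b: FIRST = { ';' }
  B → C ;: FIRST = { 'a' }
C has only one production, so no FIRST/FIRST conflict is possible there.

Conflict for E: E → B a and E → ; ; B
  Overlap: { ';' }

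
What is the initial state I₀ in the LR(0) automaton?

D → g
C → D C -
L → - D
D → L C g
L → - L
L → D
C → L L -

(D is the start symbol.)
First, augment the grammar with D' → D
I₀ = CLOSURE({ [D' → . D] }):
  [D' → . D] has the dot before D: add [D → . g], [D → . L C g]
  [D → . L C g] has the dot before L: add [L → . - D], [L → . - L], [L → . D]
No further items can be added.

I₀ = { [D → . L C g], [D → . g], [D' → . D], [L → . - D], [L → . - L], [L → . D] }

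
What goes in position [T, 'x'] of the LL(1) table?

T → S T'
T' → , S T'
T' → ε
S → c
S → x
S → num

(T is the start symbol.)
T → S T'

To find M[T, 'x'], we find productions for T where 'x' is in the predict set (PREDICT(N → α) = (FIRST(α) \ {ε}) ∪ (FOLLOW(N) if α ⇒* ε)).

Relevant sets:
  FIRST(S) = { 'c', 'num', 'x' }

T → S T': PREDICT = { 'c', 'num', 'x' }
  'x' is in predict set, so this production goes in M[T, 'x']

M[T, 'x'] = T → S T'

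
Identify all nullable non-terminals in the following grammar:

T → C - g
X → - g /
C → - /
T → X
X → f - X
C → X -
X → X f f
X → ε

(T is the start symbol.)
A non-terminal is nullable if it can derive ε (the empty string): either it has an ε-production, or it has a production whose right-hand side consists entirely of nullable non-terminals.

ε-productions: X → ε
So X is immediately nullable.
T → X: every symbol on the right is nullable, so T is nullable too.
No further non-terminal can be added: every production for the remaining non-terminals contains a terminal or a non-nullable non-terminal.
Nullable = { 'T', 'X' }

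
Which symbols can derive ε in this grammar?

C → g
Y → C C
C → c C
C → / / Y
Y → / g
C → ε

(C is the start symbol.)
ε-productions: C → ε
So C is immediately nullable.
Y → C C: every symbol on the right is nullable, so Y is nullable too.
Every non-terminal is now nullable.
Nullable = { 'C', 'Y' }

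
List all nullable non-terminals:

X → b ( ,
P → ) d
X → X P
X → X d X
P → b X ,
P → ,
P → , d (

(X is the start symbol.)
None

There are no ε-productions, so no non-terminal can derive ε.
No non-terminals are nullable.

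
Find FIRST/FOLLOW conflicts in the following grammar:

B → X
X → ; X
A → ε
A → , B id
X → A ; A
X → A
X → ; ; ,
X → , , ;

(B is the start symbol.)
No FIRST/FOLLOW conflicts.

Nullable non-terminals: A, B, X.
FIRST sets used below: FIRST(A) = { ',', ε }

A: nullable alternative(s) A → ε; FOLLOW(A) = { $, ';', 'id' }
  A → ε: FIRST \ {ε} = { } — this is the only nullable alternative, skip
  A → , B id: FIRST \ {ε} = { ',' } — disjoint from FOLLOW(A)
B has a nullable alternative but only one production, so nothing to check.

X: nullable alternative(s) X → A; FOLLOW(X) = { $, 'id' }
  X → ; X: FIRST \ {ε} = { ';' } — disjoint from FOLLOW(X)
  X → A ; A: FIRST \ {ε} = { ',', ';' } — disjoint from FOLLOW(X)
  X → A: FIRST \ {ε} = { ',' } — this is the only nullable alternative, skip
  X → ; ; ,: FIRST \ {ε} = { ';' } — disjoint from FOLLOW(X)
  X → , , ;: FIRST \ {ε} = { ',' } — disjoint from FOLLOW(X)

No FIRST/FOLLOW conflicts found.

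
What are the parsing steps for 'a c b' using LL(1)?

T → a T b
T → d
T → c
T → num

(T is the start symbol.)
LL(1) parsing maintains a stack (initially the start symbol over $) and the input. At each step: if the stack top is a terminal, match it against the current input token; if it is a non-terminal N, replace it with the RHS of M[N, lookahead] (the unique production whose predict set contains the lookahead).

Stack is shown with the top on the left.

Stack    Input    Action
------------------------
T $      a c b $  output T → a T b
a T b $  a c b $  match 'a'
T b $    c b $    output T → c
c b $    c b $    match 'c'
b $      b $      match 'b'
$        $        accept

The string is accepted.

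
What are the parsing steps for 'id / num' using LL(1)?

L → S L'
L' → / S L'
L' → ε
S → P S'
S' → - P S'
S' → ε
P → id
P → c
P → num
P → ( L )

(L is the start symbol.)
LL(1) parsing maintains a stack (initially the start symbol over $) and the input. At each step: if the stack top is a terminal, match it against the current input token; if it is a non-terminal N, replace it with the RHS of M[N, lookahead] (the unique production whose predict set contains the lookahead).

Stack is shown with the top on the left.

Stack        Input       Action
-------------------------------
L $          id / num $  output L → S L'
S L' $       id / num $  output S → P S'
P S' L' $    id / num $  output P → id
id S' L' $   id / num $  match 'id'
S' L' $      / num $     output S' → ε
L' $         / num $     output L' → / S L'
/ S L' $     / num $     match '/'
S L' $       num $       output S → P S'
P S' L' $    num $       output P → num
num S' L' $  num $       match 'num'
S' L' $      $           output S' → ε
L' $         $           output L' → ε
$            $           accept

The string is accepted.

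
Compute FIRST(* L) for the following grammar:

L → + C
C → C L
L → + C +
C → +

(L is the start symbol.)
To compute FIRST(* L), process the symbols left to right:
Symbol * is a terminal. Add '*' and stop.
FIRST(* L) = { '*' }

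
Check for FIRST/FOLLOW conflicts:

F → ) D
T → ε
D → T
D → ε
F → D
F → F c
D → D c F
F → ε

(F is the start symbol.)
Yes. F → D with FOLLOW(F) on { 'c' }; F → F c with FOLLOW(F) on { 'c' }; D → D c F with FOLLOW(D) on { 'c' }

Nullable non-terminals: D, F, T.
FIRST sets used below: FIRST(T) = { ε }, FIRST(D) = { 'c', ε }, FIRST(F) = { ')', 'c', ε }

D: nullable alternative(s) D → T, D → ε; FOLLOW(D) = { $, 'c' }
  D → T: FIRST \ {ε} = { } — disjoint from FOLLOW(D)
  D → ε: FIRST \ {ε} = { } — disjoint from FOLLOW(D)
  D → D c F: FIRST \ {ε} = { 'c' } — overlaps FOLLOW(D) on { 'c' }: CONFLICT

F: nullable alternative(s) F → D, F → ε; FOLLOW(F) = { $, 'c' }
  F → ) D: FIRST \ {ε} = { ')' } — disjoint from FOLLOW(F)
  F → D: FIRST \ {ε} = { 'c' } — overlaps FOLLOW(F) on { 'c' }: CONFLICT
  F → F c: FIRST \ {ε} = { ')', 'c' } — overlaps FOLLOW(F) on { 'c' }: CONFLICT
  F → ε: FIRST \ {ε} = { } — disjoint from FOLLOW(F)
T has a nullable alternative but only one production, so nothing to check.

So the grammar has 3 FIRST/FOLLOW conflicts (marked CONFLICT above).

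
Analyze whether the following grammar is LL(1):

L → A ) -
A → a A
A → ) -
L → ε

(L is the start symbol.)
A grammar is LL(1) if for each non-terminal N with multiple productions, the predict sets of those productions are pairwise disjoint, where PREDICT(N → α) = (FIRST(α) \ {ε}) ∪ (FOLLOW(N) if α ⇒* ε).

Relevant sets:
  FIRST(A) = { ')', 'a' }
  FOLLOW(L) = { $ }

For L:
  PREDICT(L → A ')' '-') = { ')', 'a' }
  PREDICT(L → ε) = { $ }
For A:
  PREDICT(A → a A) = { 'a' }
  PREDICT(A → ')' '-') = { ')' }

All predict sets are disjoint. The grammar IS LL(1).

Answer: Yes, the grammar is LL(1).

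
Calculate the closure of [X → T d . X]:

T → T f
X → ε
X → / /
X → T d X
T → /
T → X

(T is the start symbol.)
Start with: [X → T d . X]
  [X → T d . X] has the dot before X: add [X → .], [X → . / /], [X → . T d X]
  [X → . T d X] has the dot before T: add [T → . T f], [T → . /], [T → . X]
No further items can be added.

CLOSURE = { [T → . /], [T → . T f], [T → . X], [X → . / /], [X → . T d X], [X → .], [X → T d . X] }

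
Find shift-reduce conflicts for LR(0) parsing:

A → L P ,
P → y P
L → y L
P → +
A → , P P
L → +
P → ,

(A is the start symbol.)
A shift-reduce conflict occurs when an LR(0) state has both:
  - a complete (reduce) item [A → α .] (dot at the end), and
  - a shift item [B → β . c γ] (dot before a terminal).

Augment with A' → A and build the canonical LR(0) collection (I0 = CLOSURE({[A' → . A]}), then GOTO on every symbol after a dot until no new states appear). It has 15 states:
  I0: { [A → . , P P], [A → . L P ,], [A' → . A], [L → . +], [L → . y L] }  — shift
  I1: { [L → + .] }  — reduce
  I2: { [A → , . P P], [P → . +], [P → . ,], [P → . y P] }  — shift
  I3: { [A' → A .] }  — accept
  I4: { [A → L . P ,], [P → . +], [P → . ,], [P → . y P] }  — shift
  I5: { [L → . +], [L → . y L], [L → y . L] }  — shift
  I6: { [L → y L .] }  — reduce
  I7: { [P → + .] }  — reduce
  I8: { [P → , .] }  — reduce
  I9: { [A → L P . ,] }  — shift
  I10: { [P → . +], [P → . ,], [P → . y P], [P → y . P] }  — shift
  I11: { [P → y P .] }  — reduce
  I12: { [A → L P , .] }  — reduce
  I13: { [A → , P . P], [P → . +], [P → . ,], [P → . y P] }  — shift
  I14: { [A → , P P .] }  — reduce

No state contains both a complete item and a shift item.

Answer: No shift-reduce conflicts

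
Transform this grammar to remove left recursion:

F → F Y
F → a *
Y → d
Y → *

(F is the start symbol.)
F is directly left-recursive. The standard transformation for
  A → A α₁ | ... | A α_m | β₁ | ... | β_n
is
  A  → β₁ A' | ... | β_n A'
  A' → α₁ A' | ... | α_m A' | ε

F → a * becomes F → a * F'
F → F Y becomes F' → Y F'
Add F' → ε

Productions for other non-terminals are unchanged:
  Y → d
  Y → *

Resulting grammar:
F → a * F'
F' → Y F'
F' → ε
Y → d
Y → *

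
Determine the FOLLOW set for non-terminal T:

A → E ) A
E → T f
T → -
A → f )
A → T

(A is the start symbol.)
In E → T f: T is followed by f, add FIRST(f) \ {ε} = { 'f' }
In A → T: T is at the end, add FOLLOW(A)

The FOLLOW sets referred to above (computed the same way, to a fixed point):
  FOLLOW(A) = { $ }

Taking the union: FOLLOW(T) = { $, 'f' }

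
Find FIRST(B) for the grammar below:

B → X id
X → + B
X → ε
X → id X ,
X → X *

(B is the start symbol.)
{ '*', '+', 'id' }

FIRST sets of the other non-terminals involved (by the same procedure, iterated to a fixed point):
  FIRST(X) = { '*', '+', 'id', ε }

From B → X id:
  - X is a non-terminal: add FIRST(X) \ {ε} = { '*', '+', 'id' }
    X is nullable, so continue to the next symbol
  - id is a terminal: add 'id' and stop

Collecting: FIRST(B) = { '*', '+', 'id' }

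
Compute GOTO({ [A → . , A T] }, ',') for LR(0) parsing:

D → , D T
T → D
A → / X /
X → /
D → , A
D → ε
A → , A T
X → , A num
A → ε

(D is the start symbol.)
GOTO(I, ',') = CLOSURE({ [A → αX.β] : [A → α.Xβ] ∈ I, X = ',' })

Items with dot before ',', with the dot advanced:
  [A → . , A T] → [A → , . A T]
Closure of the advanced items:
  [A → , . A T] has the dot before A: add [A → . / X /], [A → . , A T], [A → .]

GOTO = { [A → , . A T], [A → . , A T], [A → . / X /], [A → .] }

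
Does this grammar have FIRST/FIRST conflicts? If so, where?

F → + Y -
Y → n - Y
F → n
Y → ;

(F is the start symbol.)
A FIRST/FIRST conflict occurs when two productions N → α and N → β for the same non-terminal have FIRST(α) ∩ FIRST(β) ≠ ∅ (with ε ∈ FIRST of a nullable right-hand side, so two nullable alternatives also conflict).

Productions for F:
  F → + Y -: FIRST = { '+' }
  F → n: FIRST = { 'n' }
Productions for Y:
  Y → n - Y: FIRST = { 'n' }
  Y → ;: FIRST = { ';' }

All alternatives of each non-terminal have pairwise disjoint FIRST sets.

Answer: No FIRST/FIRST conflicts.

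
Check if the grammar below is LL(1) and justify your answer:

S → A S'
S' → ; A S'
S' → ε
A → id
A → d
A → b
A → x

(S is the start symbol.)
Yes, the grammar is LL(1).

A grammar is LL(1) if for each non-terminal N with multiple productions, the predict sets of those productions are pairwise disjoint, where PREDICT(N → α) = (FIRST(α) \ {ε}) ∪ (FOLLOW(N) if α ⇒* ε).

Relevant sets:
  FOLLOW(S') = { $ }

For S':
  PREDICT(S' → ';' A S') = { ';' }
  PREDICT(S' → ε) = { $ }
For A:
  PREDICT(A → id) = { 'id' }
  PREDICT(A → d) = { 'd' }
  PREDICT(A → b) = { 'b' }
  PREDICT(A → x) = { 'x' }
S has a single production, so nothing to check there.

All predict sets are disjoint. The grammar IS LL(1).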